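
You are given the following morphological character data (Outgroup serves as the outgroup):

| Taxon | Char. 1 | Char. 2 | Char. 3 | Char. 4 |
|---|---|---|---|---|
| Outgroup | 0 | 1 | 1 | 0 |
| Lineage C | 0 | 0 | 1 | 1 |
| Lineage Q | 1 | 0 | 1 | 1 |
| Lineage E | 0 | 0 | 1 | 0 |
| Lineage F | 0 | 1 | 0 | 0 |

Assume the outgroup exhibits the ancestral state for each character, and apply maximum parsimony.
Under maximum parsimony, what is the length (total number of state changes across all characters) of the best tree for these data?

4

Character polarity is set by the outgroup: the derived state is whichever differs from the outgroup's state, so for Char. 2, Char. 3 the derived state is '0', and for the remaining characters it is '1'.
Char. 1 (derived state '1') is unique to Lineage Q (autapomorphy; uninformative for grouping).
Char. 2: derived state '0' in Lineage C, Lineage E, and Lineage Q only — synapomorphy for {Lineage C, Lineage E, Lineage Q}.
Char. 3: derived state '0' in Lineage F only — an autapomorphy, so it tells us nothing about relationships among taxa.
Only Lineage C and Lineage Q show the derived state '1' for Char. 4, supporting them as a clade.
Most parsimonious ingroup topology: (((Lineage C,Lineage Q),Lineage E),Lineage F).
Changes per character on this tree: Char. 1: 1; Char. 2: 1; Char. 3: 1; Char. 4: 1.
Total = 4.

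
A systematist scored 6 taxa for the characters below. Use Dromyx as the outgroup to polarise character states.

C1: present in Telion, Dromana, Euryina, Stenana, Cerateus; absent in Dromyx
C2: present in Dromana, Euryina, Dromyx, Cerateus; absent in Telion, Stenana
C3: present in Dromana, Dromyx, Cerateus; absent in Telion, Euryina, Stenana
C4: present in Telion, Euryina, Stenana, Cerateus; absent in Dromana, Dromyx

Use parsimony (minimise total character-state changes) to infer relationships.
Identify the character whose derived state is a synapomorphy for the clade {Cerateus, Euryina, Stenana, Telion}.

C4

Character polarity is set by the outgroup: the derived state is whichever differs from the outgroup's state, so for C2, C3 the derived state is 'absent', and for the remaining characters it is 'present'.
C1 (derived state 'present') is shared by all ingroup taxa — unites the whole ingroup.
C2: derived state 'absent' in Stenana and Telion only — synapomorphy for {Stenana, Telion}.
C3: derived state 'absent' in Euryina, Stenana, and Telion only — synapomorphy for {Euryina, Stenana, Telion}.
C4: derived state 'present' in Cerateus, Euryina, Stenana, and Telion only — synapomorphy for {Cerateus, Euryina, Stenana, Telion}.
Most parsimonious ingroup topology: (((Euryina,(Telion,Stenana)),Cerateus),Dromana).
The clade {Cerateus, Euryina, Stenana, Telion} is supported by C4: its derived state 'present' occurs in exactly those taxa and in no other taxon (including the outgroup).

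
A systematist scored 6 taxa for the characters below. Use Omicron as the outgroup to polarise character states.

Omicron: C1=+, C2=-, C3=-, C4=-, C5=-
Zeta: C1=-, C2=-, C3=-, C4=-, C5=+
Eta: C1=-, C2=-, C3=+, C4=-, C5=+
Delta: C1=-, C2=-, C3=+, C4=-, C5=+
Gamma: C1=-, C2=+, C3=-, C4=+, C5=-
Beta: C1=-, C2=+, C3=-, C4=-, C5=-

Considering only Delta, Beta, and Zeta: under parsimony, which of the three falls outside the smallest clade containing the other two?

Character polarity is set by the outgroup: the derived state is whichever differs from the outgroup's state, so for C1 the derived state is '-', and for the remaining characters it is '+'.
C1 (derived state '-') is shared by all ingroup taxa — unites the whole ingroup.
C2 (derived state '+') is shared by Beta and Gamma — a synapomorphy uniting that clade.
C3: derived state '+' in Delta and Eta only — synapomorphy for {Delta, Eta}.
C4 (derived state '+') is unique to Gamma (autapomorphy; uninformative for grouping).
Only Delta, Eta, and Zeta show the derived state '+' for C5, supporting them as a clade.
Most parsimonious ingroup topology: ((Zeta,(Eta,Delta)),(Gamma,Beta)).
Zeta and Delta share a more recent common ancestor with each other than either does with Beta, so Beta is the least closely related of the three.

Beta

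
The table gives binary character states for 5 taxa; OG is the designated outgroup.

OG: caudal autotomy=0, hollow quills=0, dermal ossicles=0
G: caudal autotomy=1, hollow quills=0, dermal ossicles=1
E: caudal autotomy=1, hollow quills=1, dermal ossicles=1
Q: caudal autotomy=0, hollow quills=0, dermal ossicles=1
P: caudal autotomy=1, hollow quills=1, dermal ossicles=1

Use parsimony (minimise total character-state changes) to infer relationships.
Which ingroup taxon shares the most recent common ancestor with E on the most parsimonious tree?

P

The outgroup has state '0' for every character, so '1' is the derived state throughout.
Only E, G, and P show the derived state '1' for caudal autotomy, supporting them as a clade.
hollow quills (derived state '1') is shared by E and P — a synapomorphy uniting that clade.
All ingroup taxa share the derived state '1' for dermal ossicles; it defines the ingroup but does not resolve relationships within it.
Most parsimonious ingroup topology: ((G,(E,P)),Q).
E and P form a cherry on this tree, so they are sister taxa.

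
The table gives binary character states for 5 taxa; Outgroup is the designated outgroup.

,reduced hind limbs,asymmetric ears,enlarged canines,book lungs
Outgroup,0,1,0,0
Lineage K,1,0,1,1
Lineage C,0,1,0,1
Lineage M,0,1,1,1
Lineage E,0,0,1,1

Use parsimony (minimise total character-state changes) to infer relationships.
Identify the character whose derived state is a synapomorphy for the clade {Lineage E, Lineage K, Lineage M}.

enlarged canines

Character polarity is set by the outgroup: the derived state is whichever differs from the outgroup's state, so for asymmetric ears the derived state is '0', and for the remaining characters it is '1'.
reduced hind limbs (derived state '1') is unique to Lineage K (autapomorphy; uninformative for grouping).
asymmetric ears (derived state '0') is shared by Lineage E and Lineage K — a synapomorphy uniting that clade.
Only Lineage E, Lineage K, and Lineage M show the derived state '1' for enlarged canines, supporting them as a clade.
book lungs (derived state '1') is shared by all ingroup taxa — unites the whole ingroup.
Most parsimonious ingroup topology: (((Lineage K,Lineage E),Lineage M),Lineage C).
The clade {Lineage E, Lineage K, Lineage M} is supported by enlarged canines: its derived state '1' occurs in exactly those taxa and in no other taxon (including the outgroup).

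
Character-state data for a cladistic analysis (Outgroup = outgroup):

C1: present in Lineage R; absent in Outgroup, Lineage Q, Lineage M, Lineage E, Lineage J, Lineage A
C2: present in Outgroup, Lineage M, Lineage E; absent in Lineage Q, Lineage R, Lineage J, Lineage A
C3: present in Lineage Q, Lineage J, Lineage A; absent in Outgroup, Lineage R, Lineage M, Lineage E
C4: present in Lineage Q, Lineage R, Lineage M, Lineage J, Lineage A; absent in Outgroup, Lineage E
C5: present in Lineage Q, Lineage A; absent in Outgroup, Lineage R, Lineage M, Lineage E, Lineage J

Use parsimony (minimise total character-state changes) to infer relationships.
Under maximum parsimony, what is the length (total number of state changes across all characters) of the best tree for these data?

Character polarity is set by the outgroup: the derived state is whichever differs from the outgroup's state, so for C2 the derived state is 'absent', and for the remaining characters it is 'present'.
C1 (derived state 'present') is unique to Lineage R (autapomorphy; uninformative for grouping).
Only Lineage A, Lineage J, Lineage Q, and Lineage R show the derived state 'absent' for C2, supporting them as a clade.
C3 (derived state 'present') is shared by Lineage A, Lineage J, and Lineage Q — a synapomorphy uniting that clade.
C4: derived state 'present' in Lineage A, Lineage J, Lineage M, Lineage Q, and Lineage R only — synapomorphy for {Lineage A, Lineage J, Lineage M, Lineage Q, Lineage R}.
C5 (derived state 'present') is shared by Lineage A and Lineage Q — a synapomorphy uniting that clade.
Most parsimonious ingroup topology: (((((Lineage Q,Lineage A),Lineage J),Lineage R),Lineage M),Lineage E).
Changes per character on this tree: C1: 1; C2: 1; C3: 1; C4: 1; C5: 1.
Total = 5.

5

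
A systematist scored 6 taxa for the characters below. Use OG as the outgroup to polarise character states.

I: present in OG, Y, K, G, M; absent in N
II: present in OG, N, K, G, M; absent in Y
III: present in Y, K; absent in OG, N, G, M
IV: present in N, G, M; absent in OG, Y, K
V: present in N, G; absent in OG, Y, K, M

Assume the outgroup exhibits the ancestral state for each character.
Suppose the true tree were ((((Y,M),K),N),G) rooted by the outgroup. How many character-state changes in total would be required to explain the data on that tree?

9

Map each character onto ((((Y,M),K),N),G) (rooted by OG) and count the minimum state changes it requires (Fitch parsimony):
I: 1; II: 1; III: 2; IV: 3; V: 2.
Total tree length = 9.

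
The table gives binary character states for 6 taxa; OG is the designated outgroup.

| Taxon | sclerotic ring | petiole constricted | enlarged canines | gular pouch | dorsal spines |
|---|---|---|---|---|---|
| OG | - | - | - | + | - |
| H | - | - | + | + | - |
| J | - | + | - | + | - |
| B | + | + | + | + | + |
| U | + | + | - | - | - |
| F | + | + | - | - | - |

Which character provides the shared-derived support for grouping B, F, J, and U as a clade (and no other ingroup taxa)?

Character polarity is set by the outgroup: the derived state is whichever differs from the outgroup's state, so for gular pouch the derived state is '-', and for the remaining characters it is '+'.
sclerotic ring (derived state '+') is shared by B, F, and U — a synapomorphy uniting that clade.
Only B, F, J, and U show the derived state '+' for petiole constricted, supporting them as a clade.
enlarged canines groups B and H, which is incompatible with the clades supported by the remaining characters; treating it as convergent (homoplasy) costs fewer steps than any alternative tree.
gular pouch: derived state '-' in F and U only — synapomorphy for {F, U}.
dorsal spines (derived state '+') is unique to B (autapomorphy; uninformative for grouping).
Most parsimonious ingroup topology: (H,(J,(B,(U,F)))).
The clade {B, F, J, U} is supported by petiole constricted: its derived state '+' occurs in exactly those taxa and in no other taxon (including the outgroup).

petiole constricted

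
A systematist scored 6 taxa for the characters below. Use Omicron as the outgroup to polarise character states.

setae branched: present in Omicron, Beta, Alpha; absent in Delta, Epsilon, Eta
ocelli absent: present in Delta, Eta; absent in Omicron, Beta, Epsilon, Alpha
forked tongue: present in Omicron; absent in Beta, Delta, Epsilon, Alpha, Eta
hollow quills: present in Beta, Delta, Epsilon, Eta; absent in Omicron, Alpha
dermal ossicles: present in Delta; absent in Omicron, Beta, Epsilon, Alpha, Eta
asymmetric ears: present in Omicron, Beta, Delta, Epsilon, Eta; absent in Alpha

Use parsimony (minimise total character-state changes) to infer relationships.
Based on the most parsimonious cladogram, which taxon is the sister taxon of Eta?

Character polarity is set by the outgroup: the derived state is whichever differs from the outgroup's state, so for setae branched, forked tongue, asymmetric ears the derived state is 'absent', and for the remaining characters it is 'present'.
Only Delta, Epsilon, and Eta show the derived state 'absent' for setae branched, supporting them as a clade.
ocelli absent: derived state 'present' in Delta and Eta only — synapomorphy for {Delta, Eta}.
All ingroup taxa share the derived state 'absent' for forked tongue; it defines the ingroup but does not resolve relationships within it.
Only Beta, Delta, Epsilon, and Eta show the derived state 'present' for hollow quills, supporting them as a clade.
dermal ossicles: derived state 'present' in Delta only — an autapomorphy, so it tells us nothing about relationships among taxa.
asymmetric ears (derived state 'absent') is unique to Alpha (autapomorphy; uninformative for grouping).
Most parsimonious ingroup topology: ((Beta,((Delta,Eta),Epsilon)),Alpha).
Eta and Delta form a cherry on this tree, so they are sister taxa.

Delta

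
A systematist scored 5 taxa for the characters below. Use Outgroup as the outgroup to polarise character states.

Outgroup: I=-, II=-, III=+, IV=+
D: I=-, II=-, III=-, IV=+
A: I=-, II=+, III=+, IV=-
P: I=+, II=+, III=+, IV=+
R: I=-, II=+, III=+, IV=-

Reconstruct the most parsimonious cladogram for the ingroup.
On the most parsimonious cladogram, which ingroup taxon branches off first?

D

Character polarity is set by the outgroup: the derived state is whichever differs from the outgroup's state, so for III, IV the derived state is '-', and for the remaining characters it is '+'.
I: derived state '+' in P only — an autapomorphy, so it tells us nothing about relationships among taxa.
Only A, P, and R show the derived state '+' for II, supporting them as a clade.
III (derived state '-') is unique to D (autapomorphy; uninformative for grouping).
Only A and R show the derived state '-' for IV, supporting them as a clade.
Most parsimonious ingroup topology: (D,((A,R),P)).
D is sister to the clade containing all other ingroup taxa, so it is the earliest-diverging (most basal) ingroup lineage.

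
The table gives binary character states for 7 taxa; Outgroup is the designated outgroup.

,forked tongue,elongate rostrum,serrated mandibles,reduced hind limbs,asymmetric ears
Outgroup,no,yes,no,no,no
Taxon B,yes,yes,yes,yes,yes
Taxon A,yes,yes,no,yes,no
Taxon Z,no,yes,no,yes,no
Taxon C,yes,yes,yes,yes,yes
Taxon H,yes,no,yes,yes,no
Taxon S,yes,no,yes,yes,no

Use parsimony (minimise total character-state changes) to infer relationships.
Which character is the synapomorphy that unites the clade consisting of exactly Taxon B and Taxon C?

Character polarity is set by the outgroup: the derived state is whichever differs from the outgroup's state, so for elongate rostrum the derived state is 'no', and for the remaining characters it is 'yes'.
Only Taxon A, Taxon B, Taxon C, Taxon H, and Taxon S show the derived state 'yes' for forked tongue, supporting them as a clade.
Only Taxon H and Taxon S show the derived state 'no' for elongate rostrum, supporting them as a clade.
serrated mandibles (derived state 'yes') is shared by Taxon B, Taxon C, Taxon H, and Taxon S — a synapomorphy uniting that clade.
All ingroup taxa share the derived state 'yes' for reduced hind limbs; it defines the ingroup but does not resolve relationships within it.
Only Taxon B and Taxon C show the derived state 'yes' for asymmetric ears, supporting them as a clade.
Most parsimonious ingroup topology: ((((Taxon B,Taxon C),(Taxon H,Taxon S)),Taxon A),Taxon Z).
The clade {Taxon B, Taxon C} is supported by asymmetric ears: its derived state 'yes' occurs in exactly those taxa and in no other taxon (including the outgroup).

asymmetric ears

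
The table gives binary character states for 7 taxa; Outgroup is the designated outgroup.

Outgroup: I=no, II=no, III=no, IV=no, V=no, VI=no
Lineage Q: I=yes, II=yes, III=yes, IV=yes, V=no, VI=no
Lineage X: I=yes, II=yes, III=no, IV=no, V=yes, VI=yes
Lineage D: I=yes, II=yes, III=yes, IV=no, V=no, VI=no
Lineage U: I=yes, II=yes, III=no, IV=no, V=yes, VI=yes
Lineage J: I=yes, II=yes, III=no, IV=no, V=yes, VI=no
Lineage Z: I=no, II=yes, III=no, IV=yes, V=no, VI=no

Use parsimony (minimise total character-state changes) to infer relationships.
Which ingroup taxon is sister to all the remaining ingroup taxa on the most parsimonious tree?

Lineage Z

The outgroup has state 'no' for every character, so 'yes' is the derived state throughout.
I (derived state 'yes') is shared by Lineage D, Lineage J, Lineage Q, Lineage U, and Lineage X — a synapomorphy uniting that clade.
All ingroup taxa share the derived state 'yes' for II; it defines the ingroup but does not resolve relationships within it.
III: derived state 'yes' in Lineage D and Lineage Q only — synapomorphy for {Lineage D, Lineage Q}.
IV groups Lineage Q and Lineage Z, which is incompatible with the clades supported by the remaining characters; treating it as convergent (homoplasy) costs fewer steps than any alternative tree.
Only Lineage J, Lineage U, and Lineage X show the derived state 'yes' for V, supporting them as a clade.
Only Lineage U and Lineage X show the derived state 'yes' for VI, supporting them as a clade.
Most parsimonious ingroup topology: (((Lineage Q,Lineage D),((Lineage X,Lineage U),Lineage J)),Lineage Z).
Lineage Z is sister to the clade containing all other ingroup taxa, so it is the earliest-diverging (most basal) ingroup lineage.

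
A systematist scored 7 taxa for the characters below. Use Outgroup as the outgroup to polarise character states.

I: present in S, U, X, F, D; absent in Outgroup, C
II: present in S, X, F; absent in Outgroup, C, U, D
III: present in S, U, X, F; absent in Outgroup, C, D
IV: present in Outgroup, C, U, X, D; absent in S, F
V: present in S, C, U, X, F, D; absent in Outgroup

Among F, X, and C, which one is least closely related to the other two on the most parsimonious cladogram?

C

Character polarity is set by the outgroup: the derived state is whichever differs from the outgroup's state, so for IV the derived state is 'absent', and for the remaining characters it is 'present'.
I (derived state 'present') is shared by D, F, S, U, and X — a synapomorphy uniting that clade.
Only F, S, and X show the derived state 'present' for II, supporting them as a clade.
III (derived state 'present') is shared by F, S, U, and X — a synapomorphy uniting that clade.
IV: derived state 'absent' in F and S only — synapomorphy for {F, S}.
V (derived state 'present') is shared by all ingroup taxa — unites the whole ingroup.
Most parsimonious ingroup topology: (((((S,F),X),U),D),C).
F and X share a more recent common ancestor with each other than either does with C, so C is the least closely related of the three.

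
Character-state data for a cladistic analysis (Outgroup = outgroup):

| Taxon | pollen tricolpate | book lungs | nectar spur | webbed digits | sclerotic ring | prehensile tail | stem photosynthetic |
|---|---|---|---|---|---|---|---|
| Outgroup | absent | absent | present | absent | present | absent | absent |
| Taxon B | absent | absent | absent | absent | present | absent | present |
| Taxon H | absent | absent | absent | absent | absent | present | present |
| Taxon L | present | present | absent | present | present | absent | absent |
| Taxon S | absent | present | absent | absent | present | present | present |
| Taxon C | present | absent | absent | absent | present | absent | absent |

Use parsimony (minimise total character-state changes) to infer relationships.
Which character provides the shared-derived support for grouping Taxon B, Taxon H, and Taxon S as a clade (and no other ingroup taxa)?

Character polarity is set by the outgroup: the derived state is whichever differs from the outgroup's state, so for nectar spur, sclerotic ring the derived state is 'absent', and for the remaining characters it is 'present'.
Only Taxon C and Taxon L show the derived state 'present' for pollen tricolpate, supporting them as a clade.
book lungs (state 'present') occurs in Taxon L and Taxon S but conflicts with the nesting implied by the other characters — most parsimoniously interpreted as homoplasy.
All ingroup taxa share the derived state 'absent' for nectar spur; it defines the ingroup but does not resolve relationships within it.
webbed digits (derived state 'present') is unique to Taxon L (autapomorphy; uninformative for grouping).
sclerotic ring (derived state 'absent') is unique to Taxon H (autapomorphy; uninformative for grouping).
prehensile tail (derived state 'present') is shared by Taxon H and Taxon S — a synapomorphy uniting that clade.
stem photosynthetic (derived state 'present') is shared by Taxon B, Taxon H, and Taxon S — a synapomorphy uniting that clade.
Most parsimonious ingroup topology: ((Taxon B,(Taxon H,Taxon S)),(Taxon L,Taxon C)).
The clade {Taxon B, Taxon H, Taxon S} is supported by stem photosynthetic: its derived state 'present' occurs in exactly those taxa and in no other taxon (including the outgroup).

stem photosynthetic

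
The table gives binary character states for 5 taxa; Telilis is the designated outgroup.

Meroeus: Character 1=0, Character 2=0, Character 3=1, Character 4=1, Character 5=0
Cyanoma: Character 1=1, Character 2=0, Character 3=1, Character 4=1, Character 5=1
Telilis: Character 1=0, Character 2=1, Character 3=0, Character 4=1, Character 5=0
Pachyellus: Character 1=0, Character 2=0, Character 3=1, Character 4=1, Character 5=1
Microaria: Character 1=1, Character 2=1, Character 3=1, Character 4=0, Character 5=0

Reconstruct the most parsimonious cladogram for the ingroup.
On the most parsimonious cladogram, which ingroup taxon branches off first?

Microaria

Character polarity is set by the outgroup: the derived state is whichever differs from the outgroup's state, so for Character 2, Character 4 the derived state is '0', and for the remaining characters it is '1'.
Character 1 (state '1') occurs in Cyanoma and Microaria but conflicts with the nesting implied by the other characters — most parsimoniously interpreted as homoplasy.
Character 2 (derived state '0') is shared by Cyanoma, Meroeus, and Pachyellus — a synapomorphy uniting that clade.
All ingroup taxa share the derived state '1' for Character 3; it defines the ingroup but does not resolve relationships within it.
Character 4 (derived state '0') is unique to Microaria (autapomorphy; uninformative for grouping).
Character 5 (derived state '1') is shared by Cyanoma and Pachyellus — a synapomorphy uniting that clade.
Most parsimonious ingroup topology: (((Cyanoma,Pachyellus),Meroeus),Microaria).
Microaria is sister to the clade containing all other ingroup taxa, so it is the earliest-diverging (most basal) ingroup lineage.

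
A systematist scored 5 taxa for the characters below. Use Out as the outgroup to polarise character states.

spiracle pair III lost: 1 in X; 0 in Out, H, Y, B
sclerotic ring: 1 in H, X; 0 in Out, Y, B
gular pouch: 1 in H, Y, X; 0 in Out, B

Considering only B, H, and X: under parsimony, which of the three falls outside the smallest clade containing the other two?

The outgroup has state '0' for every character, so '1' is the derived state throughout.
spiracle pair III lost (derived state '1') is unique to X (autapomorphy; uninformative for grouping).
sclerotic ring (derived state '1') is shared by H and X — a synapomorphy uniting that clade.
gular pouch (derived state '1') is shared by H, X, and Y — a synapomorphy uniting that clade.
Most parsimonious ingroup topology: (((H,X),Y),B).
X and H share a more recent common ancestor with each other than either does with B, so B is the least closely related of the three.

B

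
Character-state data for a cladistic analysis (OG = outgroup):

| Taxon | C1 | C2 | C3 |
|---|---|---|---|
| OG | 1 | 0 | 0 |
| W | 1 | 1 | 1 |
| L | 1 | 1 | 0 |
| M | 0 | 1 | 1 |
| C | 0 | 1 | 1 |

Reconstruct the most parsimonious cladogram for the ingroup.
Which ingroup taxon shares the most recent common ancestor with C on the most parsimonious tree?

Character polarity is set by the outgroup: the derived state is whichever differs from the outgroup's state, so for C1 the derived state is '0', and for the remaining characters it is '1'.
Only C and M show the derived state '0' for C1, supporting them as a clade.
All ingroup taxa share the derived state '1' for C2; it defines the ingroup but does not resolve relationships within it.
C3: derived state '1' in C, M, and W only — synapomorphy for {C, M, W}.
Most parsimonious ingroup topology: ((W,(M,C)),L).
C and M form a cherry on this tree, so they are sister taxa.

M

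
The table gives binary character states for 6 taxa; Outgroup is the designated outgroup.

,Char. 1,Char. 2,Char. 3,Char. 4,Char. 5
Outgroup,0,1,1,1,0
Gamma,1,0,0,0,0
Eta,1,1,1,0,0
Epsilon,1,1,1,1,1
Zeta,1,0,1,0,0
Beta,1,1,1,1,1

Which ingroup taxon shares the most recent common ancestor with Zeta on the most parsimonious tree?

Character polarity is set by the outgroup: the derived state is whichever differs from the outgroup's state, so for Char. 2, Char. 3, Char. 4 the derived state is '0', and for the remaining characters it is '1'.
Char. 1 (derived state '1') is shared by all ingroup taxa — unites the whole ingroup.
Char. 2: derived state '0' in Gamma and Zeta only — synapomorphy for {Gamma, Zeta}.
Char. 3 (derived state '0') is unique to Gamma (autapomorphy; uninformative for grouping).
Char. 4 (derived state '0') is shared by Eta, Gamma, and Zeta — a synapomorphy uniting that clade.
Char. 5 (derived state '1') is shared by Beta and Epsilon — a synapomorphy uniting that clade.
Most parsimonious ingroup topology: (((Gamma,Zeta),Eta),(Epsilon,Beta)).
Zeta and Gamma form a cherry on this tree, so they are sister taxa.

Gamma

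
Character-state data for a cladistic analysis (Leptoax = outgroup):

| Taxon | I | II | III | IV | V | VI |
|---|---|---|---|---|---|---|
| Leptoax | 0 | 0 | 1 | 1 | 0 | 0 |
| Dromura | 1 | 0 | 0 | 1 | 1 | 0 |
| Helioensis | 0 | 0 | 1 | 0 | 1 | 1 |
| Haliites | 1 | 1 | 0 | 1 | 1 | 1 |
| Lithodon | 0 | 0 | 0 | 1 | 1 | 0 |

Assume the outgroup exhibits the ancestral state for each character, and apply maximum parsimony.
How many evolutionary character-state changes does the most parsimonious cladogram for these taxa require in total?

Character polarity is set by the outgroup: the derived state is whichever differs from the outgroup's state, so for III, IV the derived state is '0', and for the remaining characters it is '1'.
I (derived state '1') is shared by Dromura and Haliites — a synapomorphy uniting that clade.
II: derived state '1' in Haliites only — an autapomorphy, so it tells us nothing about relationships among taxa.
III (derived state '0') is shared by Dromura, Haliites, and Lithodon — a synapomorphy uniting that clade.
IV (derived state '0') is unique to Helioensis (autapomorphy; uninformative for grouping).
V (derived state '1') is shared by all ingroup taxa — unites the whole ingroup.
VI groups Haliites and Helioensis, which is incompatible with the clades supported by the remaining characters; treating it as convergent (homoplasy) costs fewer steps than any alternative tree.
Most parsimonious ingroup topology: (((Dromura,Haliites),Lithodon),Helioensis).
Changes per character on this tree: I: 1; II: 1; III: 1; IV: 1; V: 1; VI: 2.
Total = 7.

7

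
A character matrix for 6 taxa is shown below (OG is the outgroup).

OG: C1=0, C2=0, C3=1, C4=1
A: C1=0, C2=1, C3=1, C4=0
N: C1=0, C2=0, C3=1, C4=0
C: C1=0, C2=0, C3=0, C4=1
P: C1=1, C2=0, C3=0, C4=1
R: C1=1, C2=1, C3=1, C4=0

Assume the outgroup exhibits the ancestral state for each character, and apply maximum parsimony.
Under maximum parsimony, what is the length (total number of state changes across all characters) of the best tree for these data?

5

Character polarity is set by the outgroup: the derived state is whichever differs from the outgroup's state, so for C3, C4 the derived state is '0', and for the remaining characters it is '1'.
C1 groups P and R, which is incompatible with the clades supported by the remaining characters; treating it as convergent (homoplasy) costs fewer steps than any alternative tree.
C2: derived state '1' in A and R only — synapomorphy for {A, R}.
Only C and P show the derived state '0' for C3, supporting them as a clade.
Only A, N, and R show the derived state '0' for C4, supporting them as a clade.
Most parsimonious ingroup topology: (((A,R),N),(C,P)).
Changes per character on this tree: C1: 2; C2: 1; C3: 1; C4: 1.
Total = 5.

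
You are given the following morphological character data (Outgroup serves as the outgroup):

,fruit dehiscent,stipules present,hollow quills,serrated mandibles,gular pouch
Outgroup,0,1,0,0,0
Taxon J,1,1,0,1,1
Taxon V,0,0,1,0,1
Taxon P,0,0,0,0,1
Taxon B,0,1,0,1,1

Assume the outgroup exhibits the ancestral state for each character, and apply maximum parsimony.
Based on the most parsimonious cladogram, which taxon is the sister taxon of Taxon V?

Taxon P

Character polarity is set by the outgroup: the derived state is whichever differs from the outgroup's state, so for stipules present the derived state is '0', and for the remaining characters it is '1'.
fruit dehiscent: derived state '1' in Taxon J only — an autapomorphy, so it tells us nothing about relationships among taxa.
stipules present: derived state '0' in Taxon P and Taxon V only — synapomorphy for {Taxon P, Taxon V}.
hollow quills: derived state '1' in Taxon V only — an autapomorphy, so it tells us nothing about relationships among taxa.
serrated mandibles: derived state '1' in Taxon B and Taxon J only — synapomorphy for {Taxon B, Taxon J}.
gular pouch (derived state '1') is shared by all ingroup taxa — unites the whole ingroup.
Most parsimonious ingroup topology: ((Taxon J,Taxon B),(Taxon V,Taxon P)).
Taxon V and Taxon P form a cherry on this tree, so they are sister taxa.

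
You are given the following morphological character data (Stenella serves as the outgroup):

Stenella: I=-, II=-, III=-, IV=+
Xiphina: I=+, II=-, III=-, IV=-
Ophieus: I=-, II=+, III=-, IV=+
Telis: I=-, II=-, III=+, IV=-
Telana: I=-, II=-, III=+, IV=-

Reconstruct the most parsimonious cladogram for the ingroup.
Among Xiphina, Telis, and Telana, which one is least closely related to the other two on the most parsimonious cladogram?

Xiphina

Character polarity is set by the outgroup: the derived state is whichever differs from the outgroup's state, so for IV the derived state is '-', and for the remaining characters it is '+'.
I: derived state '+' in Xiphina only — an autapomorphy, so it tells us nothing about relationships among taxa.
II (derived state '+') is unique to Ophieus (autapomorphy; uninformative for grouping).
III: derived state '+' in Telana and Telis only — synapomorphy for {Telana, Telis}.
Only Telana, Telis, and Xiphina show the derived state '-' for IV, supporting them as a clade.
Most parsimonious ingroup topology: ((Xiphina,(Telis,Telana)),Ophieus).
Telis and Telana share a more recent common ancestor with each other than either does with Xiphina, so Xiphina is the least closely related of the three.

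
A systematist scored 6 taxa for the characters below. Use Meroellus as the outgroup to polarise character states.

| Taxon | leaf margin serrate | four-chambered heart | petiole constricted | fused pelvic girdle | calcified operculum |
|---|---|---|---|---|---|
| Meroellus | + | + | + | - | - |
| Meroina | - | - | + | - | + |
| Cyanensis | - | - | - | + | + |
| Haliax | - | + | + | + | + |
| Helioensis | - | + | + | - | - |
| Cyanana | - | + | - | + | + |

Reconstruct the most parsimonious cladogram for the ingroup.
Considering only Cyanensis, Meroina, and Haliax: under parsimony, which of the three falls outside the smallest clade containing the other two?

Character polarity is set by the outgroup: the derived state is whichever differs from the outgroup's state, so for leaf margin serrate, four-chambered heart, petiole constricted the derived state is '-', and for the remaining characters it is '+'.
leaf margin serrate (derived state '-') is shared by all ingroup taxa — unites the whole ingroup.
four-chambered heart (state '-') occurs in Cyanensis and Meroina but conflicts with the nesting implied by the other characters — most parsimoniously interpreted as homoplasy.
petiole constricted (derived state '-') is shared by Cyanana and Cyanensis — a synapomorphy uniting that clade.
fused pelvic girdle (derived state '+') is shared by Cyanana, Cyanensis, and Haliax — a synapomorphy uniting that clade.
calcified operculum: derived state '+' in Cyanana, Cyanensis, Haliax, and Meroina only — synapomorphy for {Cyanana, Cyanensis, Haliax, Meroina}.
Most parsimonious ingroup topology: ((Meroina,((Cyanensis,Cyanana),Haliax)),Helioensis).
Cyanensis and Haliax share a more recent common ancestor with each other than either does with Meroina, so Meroina is the least closely related of the three.

Meroina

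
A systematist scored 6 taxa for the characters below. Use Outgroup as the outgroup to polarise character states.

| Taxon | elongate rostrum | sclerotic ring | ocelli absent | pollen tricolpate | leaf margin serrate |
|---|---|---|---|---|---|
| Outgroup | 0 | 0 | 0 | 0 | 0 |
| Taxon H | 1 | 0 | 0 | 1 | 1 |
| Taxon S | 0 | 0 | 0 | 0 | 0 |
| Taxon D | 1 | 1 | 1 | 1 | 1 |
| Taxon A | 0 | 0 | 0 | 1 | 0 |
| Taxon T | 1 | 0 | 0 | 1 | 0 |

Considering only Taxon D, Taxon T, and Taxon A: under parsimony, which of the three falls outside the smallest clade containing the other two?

Taxon A

The outgroup has state '0' for every character, so '1' is the derived state throughout.
elongate rostrum (derived state '1') is shared by Taxon D, Taxon H, and Taxon T — a synapomorphy uniting that clade.
sclerotic ring: derived state '1' in Taxon D only — an autapomorphy, so it tells us nothing about relationships among taxa.
ocelli absent (derived state '1') is unique to Taxon D (autapomorphy; uninformative for grouping).
pollen tricolpate (derived state '1') is shared by Taxon A, Taxon D, Taxon H, and Taxon T — a synapomorphy uniting that clade.
leaf margin serrate (derived state '1') is shared by Taxon D and Taxon H — a synapomorphy uniting that clade.
Most parsimonious ingroup topology: ((((Taxon H,Taxon D),Taxon T),Taxon A),Taxon S).
Taxon D and Taxon T share a more recent common ancestor with each other than either does with Taxon A, so Taxon A is the least closely related of the three.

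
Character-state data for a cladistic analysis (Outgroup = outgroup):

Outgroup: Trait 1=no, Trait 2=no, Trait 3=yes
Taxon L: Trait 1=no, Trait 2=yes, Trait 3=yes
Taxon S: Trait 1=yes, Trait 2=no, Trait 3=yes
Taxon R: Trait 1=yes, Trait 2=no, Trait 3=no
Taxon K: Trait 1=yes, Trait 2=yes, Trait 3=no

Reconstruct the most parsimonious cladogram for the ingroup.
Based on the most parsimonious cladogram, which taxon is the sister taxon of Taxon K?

Character polarity is set by the outgroup: the derived state is whichever differs from the outgroup's state, so for Trait 3 the derived state is 'no', and for the remaining characters it is 'yes'.
Only Taxon K, Taxon R, and Taxon S show the derived state 'yes' for Trait 1, supporting them as a clade.
Trait 2 groups Taxon K and Taxon L, which is incompatible with the clades supported by the remaining characters; treating it as convergent (homoplasy) costs fewer steps than any alternative tree.
Only Taxon K and Taxon R show the derived state 'no' for Trait 3, supporting them as a clade.
Most parsimonious ingroup topology: ((Taxon S,(Taxon K,Taxon R)),Taxon L).
Taxon K and Taxon R form a cherry on this tree, so they are sister taxa.

Taxon R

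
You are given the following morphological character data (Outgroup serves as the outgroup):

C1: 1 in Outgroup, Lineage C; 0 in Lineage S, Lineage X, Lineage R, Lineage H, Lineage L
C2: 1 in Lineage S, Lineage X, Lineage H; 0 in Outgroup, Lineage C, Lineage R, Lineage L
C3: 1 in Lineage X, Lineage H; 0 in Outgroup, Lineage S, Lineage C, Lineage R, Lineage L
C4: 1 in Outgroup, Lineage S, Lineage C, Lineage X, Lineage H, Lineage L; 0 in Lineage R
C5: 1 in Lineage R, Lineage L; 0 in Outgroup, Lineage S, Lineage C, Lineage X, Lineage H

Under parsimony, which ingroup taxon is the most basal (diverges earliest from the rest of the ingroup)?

Lineage C

Character polarity is set by the outgroup: the derived state is whichever differs from the outgroup's state, so for C1, C4 the derived state is '0', and for the remaining characters it is '1'.
C1: derived state '0' in Lineage H, Lineage L, Lineage R, Lineage S, and Lineage X only — synapomorphy for {Lineage H, Lineage L, Lineage R, Lineage S, Lineage X}.
Only Lineage H, Lineage S, and Lineage X show the derived state '1' for C2, supporting them as a clade.
C3 (derived state '1') is shared by Lineage H and Lineage X — a synapomorphy uniting that clade.
C4: derived state '0' in Lineage R only — an autapomorphy, so it tells us nothing about relationships among taxa.
C5: derived state '1' in Lineage L and Lineage R only — synapomorphy for {Lineage L, Lineage R}.
Most parsimonious ingroup topology: (((Lineage S,(Lineage X,Lineage H)),(Lineage R,Lineage L)),Lineage C).
Lineage C is sister to the clade containing all other ingroup taxa, so it is the earliest-diverging (most basal) ingroup lineage.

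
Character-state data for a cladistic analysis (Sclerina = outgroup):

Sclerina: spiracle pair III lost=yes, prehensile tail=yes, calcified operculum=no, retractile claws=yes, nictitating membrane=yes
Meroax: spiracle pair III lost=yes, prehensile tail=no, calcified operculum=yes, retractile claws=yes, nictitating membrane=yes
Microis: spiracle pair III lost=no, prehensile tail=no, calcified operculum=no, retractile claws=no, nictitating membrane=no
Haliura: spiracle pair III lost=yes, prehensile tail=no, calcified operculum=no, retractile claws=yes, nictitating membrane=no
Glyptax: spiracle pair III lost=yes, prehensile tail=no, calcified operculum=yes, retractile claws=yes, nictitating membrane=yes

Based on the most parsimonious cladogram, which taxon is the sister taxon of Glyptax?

Meroax

Character polarity is set by the outgroup: the derived state is whichever differs from the outgroup's state, so for spiracle pair III lost, prehensile tail, retractile claws, nictitating membrane the derived state is 'no', and for the remaining characters it is 'yes'.
spiracle pair III lost: derived state 'no' in Microis only — an autapomorphy, so it tells us nothing about relationships among taxa.
All ingroup taxa share the derived state 'no' for prehensile tail; it defines the ingroup but does not resolve relationships within it.
Only Glyptax and Meroax show the derived state 'yes' for calcified operculum, supporting them as a clade.
retractile claws: derived state 'no' in Microis only — an autapomorphy, so it tells us nothing about relationships among taxa.
nictitating membrane (derived state 'no') is shared by Haliura and Microis — a synapomorphy uniting that clade.
Most parsimonious ingroup topology: ((Meroax,Glyptax),(Microis,Haliura)).
Glyptax and Meroax form a cherry on this tree, so they are sister taxa.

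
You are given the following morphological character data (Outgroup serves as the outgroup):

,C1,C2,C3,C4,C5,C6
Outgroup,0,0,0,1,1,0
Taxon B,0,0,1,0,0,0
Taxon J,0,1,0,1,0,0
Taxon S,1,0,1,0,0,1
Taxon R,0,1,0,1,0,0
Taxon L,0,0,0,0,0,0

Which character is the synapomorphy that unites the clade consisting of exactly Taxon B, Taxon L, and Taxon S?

C4

Character polarity is set by the outgroup: the derived state is whichever differs from the outgroup's state, so for C4, C5 the derived state is '0', and for the remaining characters it is '1'.
C1 (derived state '1') is unique to Taxon S (autapomorphy; uninformative for grouping).
Only Taxon J and Taxon R show the derived state '1' for C2, supporting them as a clade.
Only Taxon B and Taxon S show the derived state '1' for C3, supporting them as a clade.
C4: derived state '0' in Taxon B, Taxon L, and Taxon S only — synapomorphy for {Taxon B, Taxon L, Taxon S}.
C5 (derived state '0') is shared by all ingroup taxa — unites the whole ingroup.
C6: derived state '1' in Taxon S only — an autapomorphy, so it tells us nothing about relationships among taxa.
Most parsimonious ingroup topology: (((Taxon B,Taxon S),Taxon L),(Taxon J,Taxon R)).
The clade {Taxon B, Taxon L, Taxon S} is supported by C4: its derived state '0' occurs in exactly those taxa and in no other taxon (including the outgroup).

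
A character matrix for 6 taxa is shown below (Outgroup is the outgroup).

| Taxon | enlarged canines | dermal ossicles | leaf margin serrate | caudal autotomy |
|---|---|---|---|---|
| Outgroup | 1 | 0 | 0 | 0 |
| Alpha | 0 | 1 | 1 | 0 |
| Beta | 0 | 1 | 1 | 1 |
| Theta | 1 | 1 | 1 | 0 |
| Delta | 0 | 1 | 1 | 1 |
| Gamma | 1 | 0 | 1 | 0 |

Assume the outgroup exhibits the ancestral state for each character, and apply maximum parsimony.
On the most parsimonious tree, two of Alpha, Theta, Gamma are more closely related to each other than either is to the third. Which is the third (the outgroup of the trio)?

Character polarity is set by the outgroup: the derived state is whichever differs from the outgroup's state, so for enlarged canines the derived state is '0', and for the remaining characters it is '1'.
enlarged canines: derived state '0' in Alpha, Beta, and Delta only — synapomorphy for {Alpha, Beta, Delta}.
dermal ossicles: derived state '1' in Alpha, Beta, Delta, and Theta only — synapomorphy for {Alpha, Beta, Delta, Theta}.
leaf margin serrate (derived state '1') is shared by all ingroup taxa — unites the whole ingroup.
caudal autotomy: derived state '1' in Beta and Delta only — synapomorphy for {Beta, Delta}.
Most parsimonious ingroup topology: (((Alpha,(Beta,Delta)),Theta),Gamma).
Alpha and Theta share a more recent common ancestor with each other than either does with Gamma, so Gamma is the least closely related of the three.

Gamma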